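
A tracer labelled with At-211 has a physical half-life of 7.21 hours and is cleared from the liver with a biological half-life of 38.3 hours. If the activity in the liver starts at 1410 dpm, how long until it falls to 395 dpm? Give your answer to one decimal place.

11.1 hours

1/t_eff = 1/t_phys + 1/t_biol = 1/7.21 + 1/38.3 = 0.16481 per hour.
t_eff = 7.21 × 38.3 / (7.21 + 38.3) ≈ 6.0677 hours.
n = log₂(1410/395) ≈ 1.8358; t = 1.8358 × 6.0677 ≈ 11.139 hours.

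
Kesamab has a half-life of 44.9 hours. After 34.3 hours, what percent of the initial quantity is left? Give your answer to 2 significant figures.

n = 34.3/44.9 ≈ 0.76392 half-lives.
Fraction remaining = (1/2)^0.76392 ≈ 0.58889, i.e. 58.889%.

59%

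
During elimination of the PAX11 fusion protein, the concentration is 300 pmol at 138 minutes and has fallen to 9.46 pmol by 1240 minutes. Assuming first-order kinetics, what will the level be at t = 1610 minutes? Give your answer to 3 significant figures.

2.96 pmol

Over Δt = 1240 − 138 = 1102 minutes, the level fell by a factor of 300/9.46 ≈ 31.712.
n = log₂(31.712) ≈ 4.987 half-lives, so t½ = 1102/4.987 ≈ 220.98 minutes.
From t = 1240 to t = 1610: 9.46 × (1/2)^((1610−1240)/220.98) ≈ 2.9638 pmol.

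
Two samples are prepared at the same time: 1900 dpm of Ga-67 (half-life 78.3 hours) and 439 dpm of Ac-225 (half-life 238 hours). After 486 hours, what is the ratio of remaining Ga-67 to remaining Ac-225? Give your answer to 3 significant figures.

0.241

Ga-67: 1900 × (1/2)^(486/78.3) = 1900 × (1/2)^6.2069 ≈ 25.721 dpm.
Ac-225: 439 × (1/2)^(486/238) = 439 × (1/2)^2.042 ≈ 106.6 dpm.
Ratio ≈ 25.721 / 106.6 ≈ 0.24129.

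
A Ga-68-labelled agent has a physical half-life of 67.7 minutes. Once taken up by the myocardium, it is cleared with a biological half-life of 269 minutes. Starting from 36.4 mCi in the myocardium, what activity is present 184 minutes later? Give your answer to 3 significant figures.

3.44 mCi

1/t_eff = 1/t_phys + 1/t_biol = 1/67.7 + 1/269 = 0.018489 per minute.
t_eff = 67.7 × 269 / (67.7 + 269) ≈ 54.088 minutes.
Remaining = 36.4 × (1/2)^(184/54.088) = 36.4 × (1/2)^3.4019 ≈ 3.4437 mCi.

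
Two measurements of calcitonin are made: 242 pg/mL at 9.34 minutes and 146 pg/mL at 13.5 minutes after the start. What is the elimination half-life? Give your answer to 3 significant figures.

Over Δt = 13.5 − 9.34 = 4.16 minutes, the level fell by a factor of 242/146 ≈ 1.6575.
n = log₂(1.6575) ≈ 0.72904 half-lives, so t½ = 4.16/0.72904 ≈ 5.7061 minutes.

5.71 minutes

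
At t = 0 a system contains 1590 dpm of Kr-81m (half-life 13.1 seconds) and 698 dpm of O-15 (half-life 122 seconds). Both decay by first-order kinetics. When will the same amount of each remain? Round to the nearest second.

Set 1590·(1/2)^(t/13.1) = 698·(1/2)^(t/122).
Taking log₂: log₂(1590/698) = t·(1/13.1 − 1/122).
log₂(2.2779) = 1.1877; 1/13.1 − 1/122 = 0.068139.
t = 1.1877 / 0.068139 ≈ 17.431 seconds.

17 seconds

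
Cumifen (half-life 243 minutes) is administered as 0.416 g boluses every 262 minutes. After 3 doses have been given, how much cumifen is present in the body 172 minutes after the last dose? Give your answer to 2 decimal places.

0.43 g

The 3 doses were given 696, 434, 172 minutes ago.
Total = 0.416·(1/2)^(696/243) + 0.416·(1/2)^(434/243) + 0.416·(1/2)^(172/243)
      = 0.057133 + 0.12063 + 0.25469 ≈ 0.43246 g.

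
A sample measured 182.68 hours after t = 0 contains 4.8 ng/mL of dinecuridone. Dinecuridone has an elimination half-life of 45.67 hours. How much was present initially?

76.8 ng/mL

Number of half-lives elapsed: n = 182.68/45.67 ≈ 4.
A₀ = A × 2^n = 4.8 × 2^4 = 4.8 × 16 ≈ 76.8 ng/mL.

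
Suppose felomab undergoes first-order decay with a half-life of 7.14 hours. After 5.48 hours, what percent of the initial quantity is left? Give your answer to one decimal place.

n = 5.48/7.14 ≈ 0.76751 half-lives.
Fraction remaining = (1/2)^0.76751 ≈ 0.58743, i.e. 58.743%.

58.7%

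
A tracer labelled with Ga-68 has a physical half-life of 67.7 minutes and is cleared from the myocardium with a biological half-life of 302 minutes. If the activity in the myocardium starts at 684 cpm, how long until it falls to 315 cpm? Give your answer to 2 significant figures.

1/t_eff = 1/t_phys + 1/t_biol = 1/67.7 + 1/302 = 0.018082 per minute.
t_eff = 67.7 × 302 / (67.7 + 302) ≈ 55.303 minutes.
n = log₂(684/315) ≈ 1.1186; t = 1.1186 × 55.303 ≈ 61.864 minutes.

62 minutes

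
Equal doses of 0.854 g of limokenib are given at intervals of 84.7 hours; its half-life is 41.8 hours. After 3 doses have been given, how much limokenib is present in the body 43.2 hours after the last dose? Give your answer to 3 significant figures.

0.545 g

The 3 doses were given 212.6, 127.9, 43.2 hours ago.
Total = 0.854·(1/2)^(212.6/41.8) + 0.854·(1/2)^(127.9/41.8) + 0.854·(1/2)^(43.2/41.8)
      = 0.025141 + 0.10242 + 0.4172 ≈ 0.54476 g.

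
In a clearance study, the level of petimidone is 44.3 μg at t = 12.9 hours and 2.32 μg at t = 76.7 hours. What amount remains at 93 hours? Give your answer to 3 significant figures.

1.09 μg

Over Δt = 76.7 − 12.9 = 63.8 hours, the level fell by a factor of 44.3/2.32 ≈ 19.095.
n = log₂(19.095) ≈ 4.2551 half-lives, so t½ = 63.8/4.2551 ≈ 14.994 hours.
From t = 76.7 to t = 93: 2.32 × (1/2)^((93−76.7)/14.994) ≈ 1.092 μg.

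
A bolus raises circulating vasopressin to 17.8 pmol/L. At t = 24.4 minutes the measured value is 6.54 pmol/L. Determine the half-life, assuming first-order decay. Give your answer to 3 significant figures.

A/A₀ = 6.54/17.8 ≈ 0.36742.
n = log₂(2.7217) ≈ 1.4445 half-lives elapsed in 24.4 minutes.
t½ = 24.4/1.4445 ≈ 16.891 minutes.

16.9 minutes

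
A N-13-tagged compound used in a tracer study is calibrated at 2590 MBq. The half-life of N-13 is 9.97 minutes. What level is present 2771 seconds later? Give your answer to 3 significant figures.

104 MBq

Convert the elapsed time: 2771 seconds = 46.1833 minutes.
Number of half-lives: n = 46.1833/9.97 ≈ 4.6322.
Remaining = 2590 × (1/2)^4.6322 = 2590 × 0.040324 ≈ 104.44 MBq.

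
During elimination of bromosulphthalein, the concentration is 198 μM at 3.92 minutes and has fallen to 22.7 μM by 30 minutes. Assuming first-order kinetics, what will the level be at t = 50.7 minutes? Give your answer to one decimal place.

4.1 μM

Over Δt = 30 − 3.92 = 26.08 minutes, the level fell by a factor of 198/22.7 ≈ 8.7225.
n = log₂(8.7225) ≈ 3.1247 half-lives, so t½ = 26.08/3.1247 ≈ 8.3463 minutes.
From t = 30 to t = 50.7: 22.7 × (1/2)^((50.7−30)/8.3463) ≈ 4.0685 μM.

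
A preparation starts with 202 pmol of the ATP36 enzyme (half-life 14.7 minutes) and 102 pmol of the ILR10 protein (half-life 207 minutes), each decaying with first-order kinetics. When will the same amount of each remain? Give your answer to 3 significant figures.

15.6 minutes

Set 202·(1/2)^(t/14.7) = 102·(1/2)^(t/207).
Taking log₂: log₂(202/102) = t·(1/14.7 − 1/207).
log₂(1.9804) = 0.98579; 1/14.7 − 1/207 = 0.063196.
t = 0.98579 / 0.063196 ≈ 15.599 minutes.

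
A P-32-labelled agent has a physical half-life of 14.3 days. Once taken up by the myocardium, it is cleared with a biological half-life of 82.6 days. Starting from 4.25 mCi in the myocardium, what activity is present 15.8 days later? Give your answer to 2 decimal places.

1.73 mCi

1/t_eff = 1/t_phys + 1/t_biol = 1/14.3 + 1/82.6 = 0.082037 per day.
t_eff = 14.3 × 82.6 / (14.3 + 82.6) ≈ 12.19 days.
Remaining = 4.25 × (1/2)^(15.8/12.19) = 4.25 × (1/2)^1.2962 ≈ 1.7306 mCi.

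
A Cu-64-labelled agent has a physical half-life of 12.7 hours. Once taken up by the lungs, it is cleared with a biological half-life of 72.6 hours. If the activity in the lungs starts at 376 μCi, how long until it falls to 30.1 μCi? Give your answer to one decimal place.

1/t_eff = 1/t_phys + 1/t_biol = 1/12.7 + 1/72.6 = 0.092514 per hour.
t_eff = 12.7 × 72.6 / (12.7 + 72.6) ≈ 10.809 hours.
n = log₂(376/30.1) ≈ 3.6429; t = 3.6429 × 10.809 ≈ 39.377 hours.

39.4 hours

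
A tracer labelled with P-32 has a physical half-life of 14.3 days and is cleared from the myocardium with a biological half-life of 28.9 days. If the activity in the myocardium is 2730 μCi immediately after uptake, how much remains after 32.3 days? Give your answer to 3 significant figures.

263 μCi

1/t_eff = 1/t_phys + 1/t_biol = 1/14.3 + 1/28.9 = 0.10453 per day.
t_eff = 14.3 × 28.9 / (14.3 + 28.9) ≈ 9.5664 days.
Remaining = 2730 × (1/2)^(32.3/9.5664) = 2730 × (1/2)^3.3764 ≈ 262.89 μCi.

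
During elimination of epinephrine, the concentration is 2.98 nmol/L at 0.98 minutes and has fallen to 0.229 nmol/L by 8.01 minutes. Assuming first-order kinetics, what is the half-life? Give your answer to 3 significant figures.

1.90 minutes

Over Δt = 8.01 − 0.98 = 7.03 minutes, the level fell by a factor of 2.98/0.229 ≈ 13.013.
n = log₂(13.013) ≈ 3.7019 half-lives, so t½ = 7.03/3.7019 ≈ 1.899 minutes.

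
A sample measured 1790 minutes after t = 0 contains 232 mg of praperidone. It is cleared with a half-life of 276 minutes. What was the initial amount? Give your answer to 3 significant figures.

20800 mg

Number of half-lives elapsed: n = 1790/276 ≈ 6.4855.
A₀ = A × 2^n = 232 × 2^6.4855 = 232 × 89.605 ≈ 20788 mg.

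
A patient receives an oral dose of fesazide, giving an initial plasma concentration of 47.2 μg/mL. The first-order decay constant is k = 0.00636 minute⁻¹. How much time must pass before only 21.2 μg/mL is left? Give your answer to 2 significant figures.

t½ = ln 2 / k = 0.69315 / 0.00636 ≈ 108.99 minutes.
Fraction remaining = 21.2/47.2 ≈ 0.44915.
n = log₂(47.2/21.2) = ln(2.2264)/ln 2 ≈ 1.1547 half-lives.
t = n × t½ = 1.1547 × 108.99 ≈ 125.85 minutes.

130 minutes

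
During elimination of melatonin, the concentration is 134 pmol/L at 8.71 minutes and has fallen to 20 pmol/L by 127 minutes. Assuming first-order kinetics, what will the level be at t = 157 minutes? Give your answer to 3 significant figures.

12.3 pmol/L

Over Δt = 127 − 8.71 = 118.29 minutes, the level fell by a factor of 134/20 ≈ 6.7.
n = log₂(6.7) ≈ 2.7442 half-lives, so t½ = 118.29/2.7442 ≈ 43.106 minutes.
From t = 127 to t = 157: 20 × (1/2)^((157−127)/43.106) ≈ 12.346 pmol/L.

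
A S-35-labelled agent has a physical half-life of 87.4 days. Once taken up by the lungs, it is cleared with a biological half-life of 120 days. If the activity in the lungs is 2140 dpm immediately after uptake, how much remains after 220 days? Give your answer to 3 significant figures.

105 dpm

1/t_eff = 1/t_phys + 1/t_biol = 1/87.4 + 1/120 = 0.019775 per day.
t_eff = 87.4 × 120 / (87.4 + 120) ≈ 50.569 days.
Remaining = 2140 × (1/2)^(220/50.569) = 2140 × (1/2)^4.3505 ≈ 104.9 dpm.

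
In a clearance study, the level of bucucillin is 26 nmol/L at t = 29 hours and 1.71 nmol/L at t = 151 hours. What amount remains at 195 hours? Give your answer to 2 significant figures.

0.64 nmol/L

Over Δt = 151 − 29 = 122 hours, the level fell by a factor of 26/1.71 ≈ 15.205.
n = log₂(15.205) ≈ 3.9264 half-lives, so t½ = 122/3.9264 ≈ 31.071 hours.
From t = 151 to t = 195: 1.71 × (1/2)^((195−151)/31.071) ≈ 0.64078 nmol/L.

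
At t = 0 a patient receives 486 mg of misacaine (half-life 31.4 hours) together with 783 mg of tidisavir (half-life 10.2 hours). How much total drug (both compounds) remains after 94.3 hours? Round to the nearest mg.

misacaine: 486 × (1/2)^(94.3/31.4) = 486 × (1/2)^3.0032 ≈ 60.616 mg.
tidisavir: 783 × (1/2)^(94.3/10.2) = 783 × (1/2)^9.2451 ≈ 1.2904 mg.
Total = 60.616 + 1.2904 ≈ 61.906 mg.

62 mg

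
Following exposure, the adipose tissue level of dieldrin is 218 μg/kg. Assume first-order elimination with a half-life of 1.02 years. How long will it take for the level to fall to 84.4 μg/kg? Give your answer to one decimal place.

Fraction remaining = 84.4/218 ≈ 0.38716.
n = log₂(218/84.4) = ln(2.5829)/ln 2 ≈ 1.369 half-lives.
t = n × t½ = 1.369 × 1.02 ≈ 1.3964 years.

1.4 years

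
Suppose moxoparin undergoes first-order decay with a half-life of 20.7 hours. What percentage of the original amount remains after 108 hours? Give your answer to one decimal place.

2.7%

n = 108/20.7 ≈ 5.2174 half-lives.
Fraction remaining = (1/2)^5.2174 ≈ 0.026879, i.e. 2.6879%.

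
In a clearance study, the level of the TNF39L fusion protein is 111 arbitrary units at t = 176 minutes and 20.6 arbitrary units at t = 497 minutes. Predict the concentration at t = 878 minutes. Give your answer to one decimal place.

2.8 arbitrary units

Over Δt = 497 − 176 = 321 minutes, the level fell by a factor of 111/20.6 ≈ 5.3883.
n = log₂(5.3883) ≈ 2.4298 half-lives, so t½ = 321/2.4298 ≈ 132.11 minutes.
From t = 497 to t = 878: 20.6 × (1/2)^((878−497)/132.11) ≈ 2.7906 arbitrary units.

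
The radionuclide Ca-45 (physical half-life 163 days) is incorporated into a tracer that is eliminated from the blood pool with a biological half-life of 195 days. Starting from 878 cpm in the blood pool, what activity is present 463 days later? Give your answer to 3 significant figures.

1/t_eff = 1/t_phys + 1/t_biol = 1/163 + 1/195 = 0.011263 per day.
t_eff = 163 × 195 / (163 + 195) ≈ 88.785 days.
Remaining = 878 × (1/2)^(463/88.785) = 878 × (1/2)^5.2148 ≈ 23.641 cpm.

23.6 cpm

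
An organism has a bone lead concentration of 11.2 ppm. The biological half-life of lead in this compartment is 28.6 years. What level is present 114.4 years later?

Elapsed time is 4 half-lives (114.4/28.6).
Each half-life halves the amount: 11.2 × (1/2)^4 = 11.2/16 = 0.7 ppm.

0.7 ppm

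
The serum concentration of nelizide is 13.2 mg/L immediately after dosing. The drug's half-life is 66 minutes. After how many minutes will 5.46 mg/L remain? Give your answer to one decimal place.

Fraction remaining = 5.46/13.2 ≈ 0.41364.
n = log₂(13.2/5.46) = ln(2.4176)/ln 2 ≈ 1.2736 half-lives.
t = n × t½ = 1.2736 × 66 ≈ 84.055 minutes.

84.1 minutes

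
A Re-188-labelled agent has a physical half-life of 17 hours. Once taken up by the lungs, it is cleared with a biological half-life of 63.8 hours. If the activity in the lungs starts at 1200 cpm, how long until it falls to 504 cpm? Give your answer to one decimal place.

16.8 hours

1/t_eff = 1/t_phys + 1/t_biol = 1/17 + 1/63.8 = 0.074498 per hour.
t_eff = 17 × 63.8 / (17 + 63.8) ≈ 13.423 hours.
n = log₂(1200/504) ≈ 1.2515; t = 1.2515 × 13.423 ≈ 16.8 hours.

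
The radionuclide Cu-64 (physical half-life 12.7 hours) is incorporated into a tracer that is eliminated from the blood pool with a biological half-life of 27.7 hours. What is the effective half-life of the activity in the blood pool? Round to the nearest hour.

1/t_eff = 1/t_phys + 1/t_biol = 1/12.7 + 1/27.7 = 0.11484 per hour.
t_eff = 12.7 × 27.7 / (12.7 + 27.7) ≈ 8.7077 hours.

9 hours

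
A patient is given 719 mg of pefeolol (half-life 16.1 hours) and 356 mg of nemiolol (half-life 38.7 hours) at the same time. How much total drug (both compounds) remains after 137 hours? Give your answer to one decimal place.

pefeolol: 719 × (1/2)^(137/16.1) = 719 × (1/2)^8.5093 ≈ 1.9732 mg.
nemiolol: 356 × (1/2)^(137/38.7) = 356 × (1/2)^3.5401 ≈ 30.605 mg.
Total = 1.9732 + 30.605 ≈ 32.578 mg.

32.6 mg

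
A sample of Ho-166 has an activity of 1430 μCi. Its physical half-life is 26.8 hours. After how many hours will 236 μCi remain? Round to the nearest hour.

70 hours

Fraction remaining = 236/1430 ≈ 0.16503.
n = log₂(1430/236) = ln(6.0593)/ln 2 ≈ 2.5992 half-lives.
t = n × t½ = 2.5992 × 26.8 ≈ 69.657 hours.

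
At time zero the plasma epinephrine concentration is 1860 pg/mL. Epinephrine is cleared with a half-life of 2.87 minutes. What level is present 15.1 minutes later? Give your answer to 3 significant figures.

48.5 pg/mL

Number of half-lives: n = 15.1/2.87 ≈ 5.2613.
Remaining = 1860 × (1/2)^5.2613 = 1860 × 0.026073 ≈ 48.495 pg/mL.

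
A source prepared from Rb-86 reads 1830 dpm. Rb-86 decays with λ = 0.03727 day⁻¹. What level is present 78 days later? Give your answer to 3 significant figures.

t½ = ln 2 / λ = 0.69315 / 0.03727 ≈ 18.598 days.
Number of half-lives: n = 78/18.598 ≈ 4.194.
Remaining = 1830 × (1/2)^4.194 = 1830 × 0.054636 ≈ 99.984 dpm.

100 dpm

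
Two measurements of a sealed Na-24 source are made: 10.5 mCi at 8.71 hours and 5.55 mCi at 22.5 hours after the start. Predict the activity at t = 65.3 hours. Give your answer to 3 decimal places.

0.767 mCi

Over Δt = 22.5 − 8.71 = 13.79 hours, the level fell by a factor of 10.5/5.55 ≈ 1.8919.
n = log₂(1.8919) ≈ 0.91983 half-lives, so t½ = 13.79/0.91983 ≈ 14.992 hours.
From t = 22.5 to t = 65.3: 5.55 × (1/2)^((65.3−22.5)/14.992) ≈ 0.76717 mCi.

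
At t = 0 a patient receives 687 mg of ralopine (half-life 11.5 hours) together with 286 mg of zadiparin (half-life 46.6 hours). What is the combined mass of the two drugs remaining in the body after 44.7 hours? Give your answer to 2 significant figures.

ralopine: 687 × (1/2)^(44.7/11.5) = 687 × (1/2)^3.887 ≈ 46.437 mg.
zadiparin: 286 × (1/2)^(44.7/46.6) = 286 × (1/2)^0.95923 ≈ 147.1 mg.
Total = 46.437 + 147.1 ≈ 193.54 mg.

190 mg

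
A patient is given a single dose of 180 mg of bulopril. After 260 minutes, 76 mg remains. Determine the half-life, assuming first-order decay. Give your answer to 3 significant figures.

A/A₀ = 76/180 ≈ 0.42222.
n = log₂(2.3684) ≈ 1.2439 half-lives elapsed in 260 minutes.
t½ = 260/1.2439 ≈ 209.02 minutes.

209 minutes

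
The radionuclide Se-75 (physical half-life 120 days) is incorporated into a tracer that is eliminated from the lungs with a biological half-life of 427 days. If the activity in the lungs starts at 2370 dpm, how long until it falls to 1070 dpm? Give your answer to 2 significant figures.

110 days

1/t_eff = 1/t_phys + 1/t_biol = 1/120 + 1/427 = 0.010675 per day.
t_eff = 120 × 427 / (120 + 427) ≈ 93.675 days.
n = log₂(2370/1070) ≈ 1.1473; t = 1.1473 × 93.675 ≈ 107.47 days.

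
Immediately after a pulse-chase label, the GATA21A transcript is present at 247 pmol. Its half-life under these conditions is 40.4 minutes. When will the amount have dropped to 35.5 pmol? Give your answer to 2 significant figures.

110 minutes

Fraction remaining = 35.5/247 ≈ 0.14372.
n = log₂(247/35.5) = ln(6.9577)/ln 2 ≈ 2.7986 half-lives.
t = n × t½ = 2.7986 × 40.4 ≈ 113.06 minutes.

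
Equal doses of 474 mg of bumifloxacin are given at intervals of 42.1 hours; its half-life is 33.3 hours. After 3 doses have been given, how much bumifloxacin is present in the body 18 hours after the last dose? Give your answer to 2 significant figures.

520 mg

The 3 doses were given 102.2, 60.1, 18 hours ago.
Total = 474·(1/2)^(102.2/33.3) + 474·(1/2)^(60.1/33.3) + 474·(1/2)^(18/33.3)
      = 56.48 + 135.67 + 325.88 ≈ 518.03 mg.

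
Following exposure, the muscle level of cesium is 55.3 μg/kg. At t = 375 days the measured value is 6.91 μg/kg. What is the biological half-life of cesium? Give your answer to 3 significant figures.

A/A₀ = 6.91/55.3 ≈ 0.12495.
n = log₂(8.0029) ≈ 3.0005 half-lives elapsed in 375 days.
t½ = 375/3.0005 ≈ 124.98 days.

125 days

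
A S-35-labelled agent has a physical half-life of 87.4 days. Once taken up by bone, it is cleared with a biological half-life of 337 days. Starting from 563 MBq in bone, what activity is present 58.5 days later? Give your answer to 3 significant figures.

314 MBq

1/t_eff = 1/t_phys + 1/t_biol = 1/87.4 + 1/337 = 0.014409 per day.
t_eff = 87.4 × 337 / (87.4 + 337) ≈ 69.401 days.
Remaining = 563 × (1/2)^(58.5/69.401) = 563 × (1/2)^0.84293 ≈ 313.88 MBq.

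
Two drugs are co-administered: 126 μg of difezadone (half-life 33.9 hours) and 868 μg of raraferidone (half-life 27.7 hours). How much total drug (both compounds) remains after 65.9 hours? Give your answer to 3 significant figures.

difezadone: 126 × (1/2)^(65.9/33.9) = 126 × (1/2)^1.944 ≈ 32.748 μg.
raraferidone: 868 × (1/2)^(65.9/27.7) = 868 × (1/2)^2.3791 ≈ 166.86 μg.
Total = 32.748 + 166.86 ≈ 199.61 μg.

200 μg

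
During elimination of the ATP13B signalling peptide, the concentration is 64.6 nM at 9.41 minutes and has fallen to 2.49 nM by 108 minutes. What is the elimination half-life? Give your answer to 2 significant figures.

Over Δt = 108 − 9.41 = 98.59 minutes, the level fell by a factor of 64.6/2.49 ≈ 25.944.
n = log₂(25.944) ≈ 4.6973 half-lives, so t½ = 98.59/4.6973 ≈ 20.989 minutes.

21 minutes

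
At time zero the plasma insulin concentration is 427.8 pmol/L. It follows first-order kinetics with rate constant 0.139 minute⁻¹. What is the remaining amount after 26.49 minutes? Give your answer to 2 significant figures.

t½ = ln 2 / k = 0.69315 / 0.139 ≈ 4.9867 minutes.
Number of half-lives: n = 26.49/4.9867 ≈ 5.3122.
Remaining = 427.8 × (1/2)^5.3122 = 427.8 × 0.02517 ≈ 10.768 pmol/L.

11 pmol/L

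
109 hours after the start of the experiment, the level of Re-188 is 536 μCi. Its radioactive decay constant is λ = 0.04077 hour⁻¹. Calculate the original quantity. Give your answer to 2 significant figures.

t½ = ln 2 / λ = 0.69315 / 0.04077 ≈ 17.001 hours.
Number of half-lives elapsed: n = 109/17.001 ≈ 6.4112.
A₀ = A × 2^n = 536 × 2^6.4112 = 536 × 85.109 ≈ 45618 μCi.

46000 μCi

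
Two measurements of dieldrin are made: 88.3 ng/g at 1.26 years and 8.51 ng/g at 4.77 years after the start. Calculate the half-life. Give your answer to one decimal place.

Over Δt = 4.77 − 1.26 = 3.51 years, the level fell by a factor of 88.3/8.51 ≈ 10.376.
n = log₂(10.376) ≈ 3.3752 half-lives, so t½ = 3.51/3.3752 ≈ 1.0399 years.

1.0 years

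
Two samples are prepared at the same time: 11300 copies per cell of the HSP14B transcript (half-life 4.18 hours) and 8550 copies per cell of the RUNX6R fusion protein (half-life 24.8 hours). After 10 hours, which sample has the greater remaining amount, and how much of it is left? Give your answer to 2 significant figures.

RUNX6R fusion protein, 6500 copies per cell

HSP14B transcript: 11300 × (1/2)^2.3923 ≈ 2152.3 copies per cell.
RUNX6R fusion protein: 8550 × (1/2)^0.40323 ≈ 6465.2 copies per cell.
RUNX6R fusion protein has more remaining, at ≈ 6465.2 copies per cell.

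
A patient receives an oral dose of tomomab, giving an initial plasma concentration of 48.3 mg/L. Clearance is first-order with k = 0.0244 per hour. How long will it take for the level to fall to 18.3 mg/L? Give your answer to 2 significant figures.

t½ = ln 2 / k = 0.69315 / 0.0244 ≈ 28.408 hours.
Fraction remaining = 18.3/48.3 ≈ 0.37888.
n = log₂(48.3/18.3) = ln(2.6393)/ln 2 ≈ 1.4002 half-lives.
t = n × t½ = 1.4002 × 28.408 ≈ 39.776 hours.

40 hours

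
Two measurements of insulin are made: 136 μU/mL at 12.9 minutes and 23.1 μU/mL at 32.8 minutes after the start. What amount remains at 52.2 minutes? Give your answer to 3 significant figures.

Over Δt = 32.8 − 12.9 = 19.9 minutes, the level fell by a factor of 136/23.1 ≈ 5.8874.
n = log₂(5.8874) ≈ 2.5576 half-lives, so t½ = 19.9/2.5576 ≈ 7.7806 minutes.
From t = 32.8 to t = 52.2: 23.1 × (1/2)^((52.2−32.8)/7.7806) ≈ 4.1023 μU/mL.

4.10 μU/mL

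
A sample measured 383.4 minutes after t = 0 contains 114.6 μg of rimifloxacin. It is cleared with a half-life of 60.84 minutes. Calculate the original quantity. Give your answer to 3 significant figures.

9040 μg

Number of half-lives elapsed: n = 383.4/60.84 ≈ 6.3018.
A₀ = A × 2^n = 114.6 × 2^6.3018 = 114.6 × 78.89 ≈ 9040.8 μg.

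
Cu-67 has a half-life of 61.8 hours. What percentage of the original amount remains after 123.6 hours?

n = 123.6/61.8 ≈ 2 half-lives.
Fraction remaining = (1/2)^2 ≈ 0.25, i.e. 25%.

25%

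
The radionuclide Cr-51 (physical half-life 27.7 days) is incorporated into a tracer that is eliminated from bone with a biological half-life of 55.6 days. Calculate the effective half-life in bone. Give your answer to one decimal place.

18.5 days

1/t_eff = 1/t_phys + 1/t_biol = 1/27.7 + 1/55.6 = 0.054087 per day.
t_eff = 27.7 × 55.6 / (27.7 + 55.6) ≈ 18.489 days.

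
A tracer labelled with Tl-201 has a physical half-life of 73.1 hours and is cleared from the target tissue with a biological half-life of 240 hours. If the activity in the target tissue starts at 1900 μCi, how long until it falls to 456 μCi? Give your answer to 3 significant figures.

115 hours

1/t_eff = 1/t_phys + 1/t_biol = 1/73.1 + 1/240 = 0.017847 per hour.
t_eff = 73.1 × 240 / (73.1 + 240) ≈ 56.033 hours.
n = log₂(1900/456) ≈ 2.0589; t = 2.0589 × 56.033 ≈ 115.37 hours.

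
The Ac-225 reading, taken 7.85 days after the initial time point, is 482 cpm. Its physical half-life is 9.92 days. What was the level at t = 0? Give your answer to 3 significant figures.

Number of half-lives elapsed: n = 7.85/9.92 ≈ 0.79133.
A₀ = A × 2^n = 482 × 2^0.79133 = 482 × 1.7307 ≈ 834.18 cpm.

834 cpm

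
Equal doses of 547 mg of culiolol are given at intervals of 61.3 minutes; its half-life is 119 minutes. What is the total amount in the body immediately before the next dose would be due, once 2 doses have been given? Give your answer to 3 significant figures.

The 2 doses were given 122.6, 61.3 minutes ago.
Total = 547·(1/2)^(122.6/119) + 547·(1/2)^(61.3/119)
      = 267.82 + 382.75 ≈ 650.58 mg.

651 mg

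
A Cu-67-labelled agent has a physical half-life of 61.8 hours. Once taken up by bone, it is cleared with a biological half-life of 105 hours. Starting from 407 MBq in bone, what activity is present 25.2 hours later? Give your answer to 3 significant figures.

1/t_eff = 1/t_phys + 1/t_biol = 1/61.8 + 1/105 = 0.025705 per hour.
t_eff = 61.8 × 105 / (61.8 + 105) ≈ 38.903 hours.
Remaining = 407 × (1/2)^(25.2/38.903) = 407 × (1/2)^0.64777 ≈ 259.77 MBq.

260 MBq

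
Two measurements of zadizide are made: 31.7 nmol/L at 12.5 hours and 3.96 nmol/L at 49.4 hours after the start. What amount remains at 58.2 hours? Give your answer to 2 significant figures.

2.4 nmol/L

Over Δt = 49.4 − 12.5 = 36.9 hours, the level fell by a factor of 31.7/3.96 ≈ 8.0051.
n = log₂(8.0051) ≈ 3.0009 half-lives, so t½ = 36.9/3.0009 ≈ 12.296 hours.
From t = 49.4 to t = 58.2: 3.96 × (1/2)^((58.2−49.4)/12.296) ≈ 2.4113 nmol/L.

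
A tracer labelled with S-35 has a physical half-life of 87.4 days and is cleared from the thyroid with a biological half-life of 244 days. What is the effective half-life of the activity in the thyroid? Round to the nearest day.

64 days

1/t_eff = 1/t_phys + 1/t_biol = 1/87.4 + 1/244 = 0.01554 per day.
t_eff = 87.4 × 244 / (87.4 + 244) ≈ 64.35 days.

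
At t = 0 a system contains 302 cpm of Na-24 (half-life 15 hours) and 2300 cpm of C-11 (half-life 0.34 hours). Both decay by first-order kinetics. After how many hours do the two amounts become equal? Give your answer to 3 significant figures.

1.02 hours

Set 302·(1/2)^(t/15) = 2300·(1/2)^(t/0.34).
Taking log₂: log₂(302/2300) = t·(1/15 − 1/0.34).
log₂(0.1313) = -2.929; 1/15 − 1/0.34 = -2.8745.
t = -2.929 / -2.8745 ≈ 1.019 hours.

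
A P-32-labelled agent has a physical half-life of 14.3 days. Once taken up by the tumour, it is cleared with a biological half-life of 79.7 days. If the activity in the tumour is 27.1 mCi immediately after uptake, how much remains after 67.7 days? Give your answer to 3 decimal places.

0.565 mCi

1/t_eff = 1/t_phys + 1/t_biol = 1/14.3 + 1/79.7 = 0.082477 per day.
t_eff = 14.3 × 79.7 / (14.3 + 79.7) ≈ 12.125 days.
Remaining = 27.1 × (1/2)^(67.7/12.125) = 27.1 × (1/2)^5.5837 ≈ 0.56508 mCi.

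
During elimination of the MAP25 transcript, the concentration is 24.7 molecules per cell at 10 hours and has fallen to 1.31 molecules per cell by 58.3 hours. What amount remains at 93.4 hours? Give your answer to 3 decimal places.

0.155 molecules per cell

Over Δt = 58.3 − 10 = 48.3 hours, the level fell by a factor of 24.7/1.31 ≈ 18.855.
n = log₂(18.855) ≈ 4.2369 half-lives, so t½ = 48.3/4.2369 ≈ 11.4 hours.
From t = 58.3 to t = 93.4: 1.31 × (1/2)^((93.4−58.3)/11.4) ≈ 0.15503 molecules per cell.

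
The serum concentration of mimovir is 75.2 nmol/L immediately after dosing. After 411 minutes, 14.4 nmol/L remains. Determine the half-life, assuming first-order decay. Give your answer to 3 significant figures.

172 minutes

A/A₀ = 14.4/75.2 ≈ 0.19149.
n = log₂(5.2222) ≈ 2.3847 half-lives elapsed in 411 minutes.
t½ = 411/2.3847 ≈ 172.35 minutes.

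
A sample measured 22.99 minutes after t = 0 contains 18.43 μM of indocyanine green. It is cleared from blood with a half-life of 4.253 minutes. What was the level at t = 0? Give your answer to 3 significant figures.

Number of half-lives elapsed: n = 22.99/4.253 ≈ 5.4056.
A₀ = A × 2^n = 18.43 × 2^5.4056 = 18.43 × 42.388 ≈ 781.22 μM.

781 μM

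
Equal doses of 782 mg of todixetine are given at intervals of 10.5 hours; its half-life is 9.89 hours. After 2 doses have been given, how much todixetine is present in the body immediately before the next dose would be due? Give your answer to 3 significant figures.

The 2 doses were given 21, 10.5 hours ago.
Total = 782·(1/2)^(21/9.89) + 782·(1/2)^(10.5/9.89)
      = 179.48 + 374.64 ≈ 554.11 mg.

554 mg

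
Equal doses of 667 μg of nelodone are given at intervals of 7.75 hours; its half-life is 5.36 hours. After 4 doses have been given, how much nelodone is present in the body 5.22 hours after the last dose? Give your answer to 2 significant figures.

The 4 doses were given 28.47, 20.72, 12.97, 5.22 hours ago.
Total = 667·(1/2)^(28.47/5.36) + 667·(1/2)^(20.72/5.36) + 667·(1/2)^(12.97/5.36) + 667·(1/2)^(5.22/5.36)
      = 16.795 + 45.755 + 124.65 + 339.59 ≈ 526.8 μg.

530 μg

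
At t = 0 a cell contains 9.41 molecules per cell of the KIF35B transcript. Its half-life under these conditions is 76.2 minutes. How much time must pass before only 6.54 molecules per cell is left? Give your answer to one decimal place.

40.0 minutes

Fraction remaining = 6.54/9.41 ≈ 0.69501.
n = log₂(9.41/6.54) = ln(1.4388)/ln 2 ≈ 0.5249 half-lives.
t = n × t½ = 0.5249 × 76.2 ≈ 39.998 minutes.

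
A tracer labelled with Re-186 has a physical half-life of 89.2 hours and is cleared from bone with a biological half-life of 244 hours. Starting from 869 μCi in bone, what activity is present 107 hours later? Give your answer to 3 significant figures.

1/t_eff = 1/t_phys + 1/t_biol = 1/89.2 + 1/244 = 0.015309 per hour.
t_eff = 89.2 × 244 / (89.2 + 244) ≈ 65.321 hours.
Remaining = 869 × (1/2)^(107/65.321) = 869 × (1/2)^1.6381 ≈ 279.2 μCi.

279 μCi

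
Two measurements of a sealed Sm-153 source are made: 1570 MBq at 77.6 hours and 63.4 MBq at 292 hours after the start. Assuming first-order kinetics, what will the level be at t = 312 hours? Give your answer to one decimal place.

Over Δt = 292 − 77.6 = 214.4 hours, the level fell by a factor of 1570/63.4 ≈ 24.763.
n = log₂(24.763) ≈ 4.6301 half-lives, so t½ = 214.4/4.6301 ≈ 46.305 hours.
From t = 292 to t = 312: 63.4 × (1/2)^((312−292)/46.305) ≈ 46.997 MBq.

47.0 MBq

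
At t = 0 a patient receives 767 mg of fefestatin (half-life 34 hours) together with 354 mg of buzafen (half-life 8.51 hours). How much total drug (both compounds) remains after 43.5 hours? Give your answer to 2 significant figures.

fefestatin: 767 × (1/2)^(43.5/34) = 767 × (1/2)^1.2794 ≈ 315.98 mg.
buzafen: 354 × (1/2)^(43.5/8.51) = 354 × (1/2)^5.1116 ≈ 10.239 mg.
Total = 315.98 + 10.239 ≈ 326.21 mg.

330 mg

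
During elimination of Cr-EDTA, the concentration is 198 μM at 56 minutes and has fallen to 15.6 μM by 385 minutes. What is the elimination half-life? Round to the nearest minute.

Over Δt = 385 − 56 = 329 minutes, the level fell by a factor of 198/15.6 ≈ 12.692.
n = log₂(12.692) ≈ 3.6659 half-lives, so t½ = 329/3.6659 ≈ 89.746 minutes.

90 minutes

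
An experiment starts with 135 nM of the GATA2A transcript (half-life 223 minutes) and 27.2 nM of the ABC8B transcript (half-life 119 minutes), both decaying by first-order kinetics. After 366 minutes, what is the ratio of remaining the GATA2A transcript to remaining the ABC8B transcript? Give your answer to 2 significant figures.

GATA2A transcript: 135 × (1/2)^(366/223) = 135 × (1/2)^1.6413 ≈ 43.278 nM.
ABC8B transcript: 27.2 × (1/2)^(366/119) = 27.2 × (1/2)^3.0756 ≈ 3.2264 nM.
Ratio ≈ 43.278 / 3.2264 ≈ 13.414.

13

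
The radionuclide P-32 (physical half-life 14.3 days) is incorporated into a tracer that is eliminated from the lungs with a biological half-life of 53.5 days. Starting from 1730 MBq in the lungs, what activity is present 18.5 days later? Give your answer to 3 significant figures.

555 MBq

1/t_eff = 1/t_phys + 1/t_biol = 1/14.3 + 1/53.5 = 0.088622 per day.
t_eff = 14.3 × 53.5 / (14.3 + 53.5) ≈ 11.284 days.
Remaining = 1730 × (1/2)^(18.5/11.284) = 1730 × (1/2)^1.6395 ≈ 555.27 MBq.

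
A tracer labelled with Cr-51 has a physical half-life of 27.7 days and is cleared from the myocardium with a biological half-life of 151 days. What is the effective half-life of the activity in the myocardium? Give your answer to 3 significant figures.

1/t_eff = 1/t_phys + 1/t_biol = 1/27.7 + 1/151 = 0.042724 per day.
t_eff = 27.7 × 151 / (27.7 + 151) ≈ 23.406 days.

23.4 days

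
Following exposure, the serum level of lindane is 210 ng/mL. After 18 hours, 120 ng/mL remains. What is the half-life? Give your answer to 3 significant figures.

22.3 hours

A/A₀ = 120/210 ≈ 0.57143.
n = log₂(1.75) ≈ 0.80735 half-lives elapsed in 18 hours.
t½ = 18/0.80735 ≈ 22.295 hours.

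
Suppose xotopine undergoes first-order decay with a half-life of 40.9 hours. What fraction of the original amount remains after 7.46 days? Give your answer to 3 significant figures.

0.0481

7.46 days = 179.04 hours.
n = 179.04/40.9 ≈ 4.3775 half-lives.
Fraction remaining = (1/2)^4.3775 ≈ 0.04811.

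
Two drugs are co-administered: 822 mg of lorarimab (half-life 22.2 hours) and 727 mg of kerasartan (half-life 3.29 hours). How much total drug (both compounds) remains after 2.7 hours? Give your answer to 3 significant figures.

1170 mg

lorarimab: 822 × (1/2)^(2.7/22.2) = 822 × (1/2)^0.12162 ≈ 755.54 mg.
kerasartan: 727 × (1/2)^(2.7/3.29) = 727 × (1/2)^0.82067 ≈ 411.61 mg.
Total = 755.54 + 411.61 ≈ 1167.2 mg.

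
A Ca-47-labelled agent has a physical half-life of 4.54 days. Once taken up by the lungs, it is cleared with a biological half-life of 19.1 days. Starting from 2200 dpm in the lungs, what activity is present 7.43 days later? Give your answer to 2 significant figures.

540 dpm

1/t_eff = 1/t_phys + 1/t_biol = 1/4.54 + 1/19.1 = 0.27262 per day.
t_eff = 4.54 × 19.1 / (4.54 + 19.1) ≈ 3.6681 days.
Remaining = 2200 × (1/2)^(7.43/3.6681) = 2200 × (1/2)^2.0256 ≈ 540.34 dpm.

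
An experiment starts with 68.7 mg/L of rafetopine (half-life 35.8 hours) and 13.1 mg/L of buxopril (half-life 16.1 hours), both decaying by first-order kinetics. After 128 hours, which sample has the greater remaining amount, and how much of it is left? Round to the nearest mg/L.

rafetopine, 6 mg/L

rafetopine: 68.7 × (1/2)^3.5754 ≈ 5.763 mg/L.
buxopril: 13.1 × (1/2)^7.9503 ≈ 0.052965 mg/L.
Rafetopine has more remaining, at ≈ 5.763 mg/L.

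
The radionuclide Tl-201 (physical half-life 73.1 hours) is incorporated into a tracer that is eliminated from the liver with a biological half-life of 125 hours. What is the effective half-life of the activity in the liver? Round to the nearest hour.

1/t_eff = 1/t_phys + 1/t_biol = 1/73.1 + 1/125 = 0.02168 per hour.
t_eff = 73.1 × 125 / (73.1 + 125) ≈ 46.126 hours.

46 hours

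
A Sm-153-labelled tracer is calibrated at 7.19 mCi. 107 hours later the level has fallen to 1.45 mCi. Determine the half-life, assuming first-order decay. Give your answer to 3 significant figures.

A/A₀ = 1.45/7.19 ≈ 0.20167.
n = log₂(4.9586) ≈ 2.3099 half-lives elapsed in 107 hours.
t½ = 107/2.3099 ≈ 46.322 hours.

46.3 hours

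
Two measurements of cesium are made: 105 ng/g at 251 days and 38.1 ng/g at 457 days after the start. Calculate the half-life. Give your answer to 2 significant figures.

140 days

Over Δt = 457 − 251 = 206 days, the level fell by a factor of 105/38.1 ≈ 2.7559.
n = log₂(2.7559) ≈ 1.4625 half-lives, so t½ = 206/1.4625 ≈ 140.85 days.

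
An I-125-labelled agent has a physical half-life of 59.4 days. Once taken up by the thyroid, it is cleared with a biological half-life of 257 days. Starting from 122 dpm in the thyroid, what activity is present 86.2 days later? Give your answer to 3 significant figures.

1/t_eff = 1/t_phys + 1/t_biol = 1/59.4 + 1/257 = 0.020726 per day.
t_eff = 59.4 × 257 / (59.4 + 257) ≈ 48.248 days.
Remaining = 122 × (1/2)^(86.2/48.248) = 122 × (1/2)^1.7866 ≈ 35.363 dpm.

35.4 dpm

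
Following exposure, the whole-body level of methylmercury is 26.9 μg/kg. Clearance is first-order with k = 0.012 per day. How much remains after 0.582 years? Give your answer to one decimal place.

t½ = ln 2 / k = 0.69315 / 0.012 ≈ 57.762 days.
Convert the elapsed time: 0.582 years = 212.43 days.
Number of half-lives: n = 212.43/57.762 ≈ 3.6777.
Remaining = 26.9 × (1/2)^3.6777 = 26.9 × 0.078147 ≈ 2.1022 μg/kg.

2.1 μg/kg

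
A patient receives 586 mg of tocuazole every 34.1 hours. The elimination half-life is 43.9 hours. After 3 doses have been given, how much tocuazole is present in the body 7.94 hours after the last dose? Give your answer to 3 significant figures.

995 mg

The 3 doses were given 76.14, 42.04, 7.94 hours ago.
Total = 586·(1/2)^(76.14/43.9) + 586·(1/2)^(42.04/43.9) + 586·(1/2)^(7.94/43.9)
      = 176.11 + 301.73 + 516.95 ≈ 994.8 mg.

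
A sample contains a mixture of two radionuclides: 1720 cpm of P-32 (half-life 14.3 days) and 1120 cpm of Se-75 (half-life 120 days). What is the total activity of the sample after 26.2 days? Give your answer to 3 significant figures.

1450 cpm

P-32: 1720 × (1/2)^(26.2/14.3) = 1720 × (1/2)^1.8322 ≈ 483.05 cpm.
Se-75: 1120 × (1/2)^(26.2/120) = 1120 × (1/2)^0.21833 ≈ 962.7 cpm.
Total = 483.05 + 962.7 ≈ 1445.8 cpm.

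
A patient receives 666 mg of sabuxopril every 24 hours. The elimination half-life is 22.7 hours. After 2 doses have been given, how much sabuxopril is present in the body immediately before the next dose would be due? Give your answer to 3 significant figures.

474 mg

The 2 doses were given 48, 24 hours ago.
Total = 666·(1/2)^(48/22.7) + 666·(1/2)^(24/22.7)
      = 153.79 + 320.04 ≈ 473.83 mg.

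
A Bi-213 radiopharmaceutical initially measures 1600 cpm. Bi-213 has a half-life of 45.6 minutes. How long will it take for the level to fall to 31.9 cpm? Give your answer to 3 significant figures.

Fraction remaining = 31.9/1600 ≈ 0.019938.
n = log₂(1600/31.9) = ln(50.157)/ln 2 ≈ 5.6484 half-lives.
t = n × t½ = 5.6484 × 45.6 ≈ 257.57 minutes.

258 minutes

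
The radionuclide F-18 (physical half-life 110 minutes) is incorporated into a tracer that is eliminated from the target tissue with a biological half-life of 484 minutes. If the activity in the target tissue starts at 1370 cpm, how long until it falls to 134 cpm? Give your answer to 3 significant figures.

1/t_eff = 1/t_phys + 1/t_biol = 1/110 + 1/484 = 0.011157 per minute.
t_eff = 110 × 484 / (110 + 484) ≈ 89.63 minutes.
n = log₂(1370/134) ≈ 3.3539; t = 3.3539 × 89.63 ≈ 300.61 minutes.

301 minutes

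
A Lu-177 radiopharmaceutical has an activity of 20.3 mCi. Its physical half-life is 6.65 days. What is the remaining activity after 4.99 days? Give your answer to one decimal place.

Number of half-lives: n = 4.99/6.65 ≈ 0.75038.
Remaining = 20.3 × (1/2)^0.75038 = 20.3 × 0.59445 ≈ 12.067 mCi.

12.1 mCi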